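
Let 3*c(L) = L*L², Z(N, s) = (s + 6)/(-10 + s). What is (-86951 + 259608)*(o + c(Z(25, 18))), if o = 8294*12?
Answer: 17185759809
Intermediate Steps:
Z(N, s) = (6 + s)/(-10 + s)
c(L) = L³/3 (c(L) = (L*L²)/3 = L³/3)
o = 99528
(-86951 + 259608)*(o + c(Z(25, 18))) = (-86951 + 259608)*(99528 + ((6 + 18)/(-10 + 18))³/3) = 172657*(99528 + (24/8)³/3) = 172657*(99528 + ((⅛)*24)³/3) = 172657*(99528 + (⅓)*3³) = 172657*(99528 + (⅓)*27) = 172657*(99528 + 9) = 172657*99537 = 17185759809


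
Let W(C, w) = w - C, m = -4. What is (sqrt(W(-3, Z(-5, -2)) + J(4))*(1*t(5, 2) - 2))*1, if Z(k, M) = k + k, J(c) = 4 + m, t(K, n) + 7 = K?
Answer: -4*I*sqrt(7) ≈ -10.583*I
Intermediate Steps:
t(K, n) = -7 + K
J(c) = 0 (J(c) = 4 - 4 = 0)
Z(k, M) = 2*k
(sqrt(W(-3, Z(-5, -2)) + J(4))*(1*t(5, 2) - 2))*1 = (sqrt((2*(-5) - 1*(-3)) + 0)*(1*(-7 + 5) - 2))*1 = (sqrt((-10 + 3) + 0)*(1*(-2) - 2))*1 = (sqrt(-7 + 0)*(-2 - 2))*1 = (sqrt(-7)*(-4))*1 = ((I*sqrt(7))*(-4))*1 = -4*I*sqrt(7)*1 = -4*I*sqrt(7)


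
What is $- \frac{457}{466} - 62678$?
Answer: $- \frac{29208405}{466} \approx -62679.0$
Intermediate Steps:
$- \frac{457}{466} - 62678 = - \frac{29208405}{466}$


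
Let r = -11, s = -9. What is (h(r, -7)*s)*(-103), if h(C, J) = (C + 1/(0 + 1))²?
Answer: 92700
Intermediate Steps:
h(C, J) = (1 + C)² (h(C, J) = (C + 1/1)² = (C + 1)² = (1 + C)²)
(h(r, -7)*s)*(-103) = ((1 - 11)²*(-9))*(-103) = ((-10)²*(-9))*(-103) = (100*(-9))*(-103) = -900*(-103) = 92700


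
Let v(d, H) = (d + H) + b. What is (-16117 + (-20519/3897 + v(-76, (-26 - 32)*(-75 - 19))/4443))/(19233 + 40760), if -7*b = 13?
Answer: -651293860675/2423729138607 ≈ -0.26872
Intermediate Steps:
b = -13/7 (b = -⅐*13 = -13/7 ≈ -1.8571)
v(d, H) = -13/7 + H + d (v(d, H) = (d + H) - 13/7 = (H + d) - 13/7 = -13/7 + H + d)
(-16117 + (-20519/3897 + v(-76, (-26 - 32)*(-75 - 19))/4443))/(19233 + 40760) = (-16117 + (-20519/3897 + (-13/7 + (-26 - 32)*(-75 - 19) - 76)/4443))/(19233 + 40760) = (-16117 + (-20519*1/3897 + (-13/7 - 58*(-94) - 76)*(1/4443)))/59993 = (-16117 + (-20519/3897 + (-13/7 + 5452 - 76)*(1/4443)))*(1/59993) = (-16117 + (-20519/3897 + (37619/7)*(1/4443)))*(1/59993) = (-16117 + (-20519/3897 + 37619/31101))*(1/59993) = (-16117 - 163853392/40400199)*(1/59993) = -651293860675/40400199*1/59993 = -651293860675/2423729138607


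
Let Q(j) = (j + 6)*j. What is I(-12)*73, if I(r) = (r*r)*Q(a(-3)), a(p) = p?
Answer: -94608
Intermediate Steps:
Q(j) = j*(6 + j) (Q(j) = (6 + j)*j = j*(6 + j))
I(r) = -9*r**2 (I(r) = (r*r)*(-3*(6 - 3)) = r**2*(-3*3) = r**2*(-9) = -9*r**2)
I(-12)*73 = -9*(-12)**2*73 = -9*144*73 = -1296*73 = -94608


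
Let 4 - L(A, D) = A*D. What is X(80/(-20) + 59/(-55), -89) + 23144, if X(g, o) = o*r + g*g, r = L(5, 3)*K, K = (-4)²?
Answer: 117472041/3025 ≈ 38834.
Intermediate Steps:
L(A, D) = 4 - A*D
K = 16
r = -176 (r = (4 - 1*5*3)*16 = (4 - 15)*16 = -11*16 = -176)
X(g, o) = g² - 176*o (X(g, o) = o*(-176) + g*g = -176*o + g² = g² - 176*o)
X(80/(-20) + 59/(-55), -89) + 23144 = ((80/(-20) + 59/(-55))² - 176*(-89)) + 23144 = ((80*(-1/20) + 59*(-1/55))² + 15664) + 23144 = ((-4 - 59/55)² + 15664) + 23144 = ((-279/55)² + 15664) + 23144 = (77841/3025 + 15664) + 23144 = 47461441/3025 + 23144 = 117472041/3025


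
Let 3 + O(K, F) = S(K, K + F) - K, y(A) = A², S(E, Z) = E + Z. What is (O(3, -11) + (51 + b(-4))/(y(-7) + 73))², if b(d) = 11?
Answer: 409600/3721 ≈ 110.08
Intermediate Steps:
O(K, F) = -3 + F + K (O(K, F) = -3 + ((K + (K + F)) - K) = -3 + ((K + (F + K)) - K) = -3 + ((F + 2*K) - K) = -3 + (F + K) = -3 + F + K)
(O(3, -11) + (51 + b(-4))/(y(-7) + 73))² = ((-3 - 11 + 3) + (51 + 11)/((-7)² + 73))² = (-11 + 62/(49 + 73))² = (-11 + 62/122)² = (-11 + 62*(1/122))² = (-11 + 31/61)² = (-640/61)² = 409600/3721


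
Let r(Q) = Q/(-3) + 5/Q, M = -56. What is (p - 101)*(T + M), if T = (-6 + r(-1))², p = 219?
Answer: 61360/9 ≈ 6817.8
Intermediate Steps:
r(Q) = 5/Q - Q/3 (r(Q) = Q*(-⅓) + 5/Q = -Q/3 + 5/Q = 5/Q - Q/3)
T = 1024/9 (T = (-6 + (5/(-1) - ⅓*(-1)))² = (-6 + (5*(-1) + ⅓))² = (-6 + (-5 + ⅓))² = (-6 - 14/3)² = (-32/3)² = 1024/9 ≈ 113.78)
(p - 101)*(T + M) = (219 - 101)*(1024/9 - 56) = 118*(520/9) = 61360/9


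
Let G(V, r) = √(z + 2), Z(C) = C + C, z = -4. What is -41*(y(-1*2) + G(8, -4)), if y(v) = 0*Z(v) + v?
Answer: 82 - 41*I*√2 ≈ 82.0 - 57.983*I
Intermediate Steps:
Z(C) = 2*C
G(V, r) = I*√2 (G(V, r) = √(-4 + 2) = √(-2) = I*√2)
y(v) = v (y(v) = 0*(2*v) + v = 0 + v = v)
-41*(y(-1*2) + G(8, -4)) = -41*(-1*2 + I*√2) = -41*(-2 + I*√2) = 82 - 41*I*√2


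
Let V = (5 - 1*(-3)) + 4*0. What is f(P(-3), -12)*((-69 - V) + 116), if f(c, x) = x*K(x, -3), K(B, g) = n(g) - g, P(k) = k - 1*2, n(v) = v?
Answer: 0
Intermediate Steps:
P(k) = -2 + k (P(k) = k - 2 = -2 + k)
V = 8 (V = (5 + 3) + 0 = 8 + 0 = 8)
K(B, g) = 0 (K(B, g) = g - g = 0)
f(c, x) = 0 (f(c, x) = x*0 = 0)
f(P(-3), -12)*((-69 - V) + 116) = 0*((-69 - 1*8) + 116) = 0*((-69 - 8) + 116) = 0*(-77 + 116) = 0*39 = 0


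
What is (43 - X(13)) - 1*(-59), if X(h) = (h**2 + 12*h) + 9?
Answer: -232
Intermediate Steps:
X(h) = 9 + h**2 + 12*h
(43 - X(13)) - 1*(-59) = (43 - (9 + 13**2 + 12*13)) - 1*(-59) = (43 - (9 + 169 + 156)) + 59 = (43 - 1*334) + 59 = (43 - 334) + 59 = -291 + 59 = -232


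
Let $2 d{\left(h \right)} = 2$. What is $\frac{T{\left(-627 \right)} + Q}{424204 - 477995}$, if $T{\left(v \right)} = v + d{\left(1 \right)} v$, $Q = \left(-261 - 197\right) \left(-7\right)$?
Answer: $- \frac{1952}{53791} \approx -0.036289$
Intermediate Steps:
$Q = 3206$ ($Q = \left(-458\right) \left(-7\right) = 3206$)
$d{\left(h \right)} = 1$ ($d{\left(h \right)} = \frac{1}{2} \cdot 2 = 1$)
$T{\left(v \right)} = 2 v$ ($T{\left(v \right)} = v + 1 v = v + v = 2 v$)
$\frac{T{\left(-627 \right)} + Q}{424204 - 477995} = \frac{2 \left(-627\right) + 3206}{424204 - 477995} = \frac{-1254 + 3206}{-53791} = 1952 \left(- \frac{1}{53791}\right) = - \frac{1952}{53791}$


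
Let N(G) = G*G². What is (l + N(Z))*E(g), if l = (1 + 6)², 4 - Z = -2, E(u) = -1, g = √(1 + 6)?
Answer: -265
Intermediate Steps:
g = √7 ≈ 2.6458
Z = 6 (Z = 4 - 1*(-2) = 4 + 2 = 6)
N(G) = G³
l = 49 (l = 7² = 49)
(l + N(Z))*E(g) = (49 + 6³)*(-1) = (49 + 216)*(-1) = 265*(-1) = -265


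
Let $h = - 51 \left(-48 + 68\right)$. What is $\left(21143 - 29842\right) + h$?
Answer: $-9719$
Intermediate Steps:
$h = -1020$ ($h = \left(-51\right) 20 = -1020$)
$\left(21143 - 29842\right) + h = \left(21143 - 29842\right) - 1020 = -8699 - 1020 = -9719$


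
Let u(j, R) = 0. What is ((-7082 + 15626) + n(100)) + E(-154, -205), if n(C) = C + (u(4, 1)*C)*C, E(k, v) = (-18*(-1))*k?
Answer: 5872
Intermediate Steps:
E(k, v) = 18*k (E(k, v) = (-6*(-3))*k = 18*k)
n(C) = C (n(C) = C + (0*C)*C = C + 0*C = C + 0 = C)
((-7082 + 15626) + n(100)) + E(-154, -205) = ((-7082 + 15626) + 100) + 18*(-154) = (8544 + 100) - 2772 = 8644 - 2772 = 5872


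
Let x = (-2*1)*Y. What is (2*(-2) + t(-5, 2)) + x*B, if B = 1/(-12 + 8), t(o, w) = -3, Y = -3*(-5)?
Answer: ½ ≈ 0.50000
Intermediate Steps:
Y = 15
x = -30 (x = -2*1*15 = -2*15 = -30)
B = -¼ (B = 1/(-4) = -¼ ≈ -0.25000)
(2*(-2) + t(-5, 2)) + x*B = (2*(-2) - 3) - 30*(-¼) = (-4 - 3) + 15/2 = -7 + 15/2 = ½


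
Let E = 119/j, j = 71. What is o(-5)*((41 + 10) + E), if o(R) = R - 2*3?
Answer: -41140/71 ≈ -579.44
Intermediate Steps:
o(R) = -6 + R (o(R) = R - 6 = -6 + R)
E = 119/71 ≈ 1.6761
o(-5)*((41 + 10) + E) = (-6 - 5)*((41 + 10) + 119/71) = -11*(51 + 119/71) = -11*3740/71 = -41140/71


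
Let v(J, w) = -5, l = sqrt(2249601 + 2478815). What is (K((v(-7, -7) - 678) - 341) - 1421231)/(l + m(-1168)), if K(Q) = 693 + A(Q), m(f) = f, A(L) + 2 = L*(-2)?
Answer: -51774958/105131 - 354623*sqrt(295526)/210262 ≈ -1409.3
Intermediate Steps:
l = 4*sqrt(295526) (l = sqrt(4728416) = 4*sqrt(295526) ≈ 2174.5)
A(L) = -2 - 2*L (A(L) = -2 + L*(-2) = -2 - 2*L)
K(Q) = 691 - 2*Q (K(Q) = 693 + (-2 - 2*Q) = 691 - 2*Q)
(K((v(-7, -7) - 678) - 341) - 1421231)/(l + m(-1168)) = ((691 - 2*((-5 - 678) - 341)) - 1421231)/(4*sqrt(295526) - 1168) = ((691 - 2*(-683 - 341)) - 1421231)/(-1168 + 4*sqrt(295526)) = ((691 - 2*(-1024)) - 1421231)/(-1168 + 4*sqrt(295526)) = ((691 + 2048) - 1421231)/(-1168 + 4*sqrt(295526)) = (2739 - 1421231)/(-1168 + 4*sqrt(295526)) = -1418492/(-1168 + 4*sqrt(295526))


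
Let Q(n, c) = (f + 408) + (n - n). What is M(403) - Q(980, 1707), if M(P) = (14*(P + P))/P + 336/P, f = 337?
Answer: -288615/403 ≈ -716.17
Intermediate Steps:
Q(n, c) = 745 (Q(n, c) = (337 + 408) + (n - n) = 745 + 0 = 745)
M(P) = 28 + 336/P (M(P) = (14*(2*P))/P + 336/P = (28*P)/P + 336/P = 28 + 336/P)
M(403) - Q(980, 1707) = (28 + 336/403) - 1*745 = (28 + 336*(1/403)) - 745 = (28 + 336/403) - 745 = 11620/403 - 745 = -288615/403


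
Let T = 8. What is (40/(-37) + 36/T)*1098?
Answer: 138897/37 ≈ 3754.0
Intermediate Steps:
(40/(-37) + 36/T)*1098 = (40/(-37) + 36/8)*1098 = (40*(-1/37) + 36*(⅛))*1098 = (-40/37 + 9/2)*1098 = (253/74)*1098 = 138897/37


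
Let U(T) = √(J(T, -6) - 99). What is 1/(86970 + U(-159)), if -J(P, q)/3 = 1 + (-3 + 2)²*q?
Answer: 14495/1260630164 - I*√21/3781890492 ≈ 1.1498e-5 - 1.2117e-9*I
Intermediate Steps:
J(P, q) = -3 - 3*q (J(P, q) = -3*(1 + (-3 + 2)²*q) = -3*(1 + (-1)²*q) = -3*(1 + 1*q) = -3*(1 + q) = -3 - 3*q)
U(T) = 2*I*√21 (U(T) = √((-3 - 3*(-6)) - 99) = √((-3 + 18) - 99) = √(15 - 99) = √(-84) = 2*I*√21)
1/(86970 + U(-159)) = 1/(86970 + 2*I*√21)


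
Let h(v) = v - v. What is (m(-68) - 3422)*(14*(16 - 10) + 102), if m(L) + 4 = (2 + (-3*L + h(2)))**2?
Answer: 7255860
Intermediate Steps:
h(v) = 0
m(L) = -4 + (2 - 3*L)**2 (m(L) = -4 + (2 + (-3*L + 0))**2 = -4 + (2 - 3*L)**2)
(m(-68) - 3422)*(14*(16 - 10) + 102) = ((-4 + (2 - 3*(-68))**2) - 3422)*(14*(16 - 10) + 102) = ((-4 + (2 + 204)**2) - 3422)*(14*6 + 102) = ((-4 + 206**2) - 3422)*(84 + 102) = ((-4 + 42436) - 3422)*186 = (42432 - 3422)*186 = 39010*186 = 7255860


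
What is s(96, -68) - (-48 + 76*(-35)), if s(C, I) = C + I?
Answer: 2736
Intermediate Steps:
s(96, -68) - (-48 + 76*(-35)) = (96 - 68) - (-48 + 76*(-35)) = 28 - (-48 - 2660) = 28 - 1*(-2708) = 28 + 2708 = 2736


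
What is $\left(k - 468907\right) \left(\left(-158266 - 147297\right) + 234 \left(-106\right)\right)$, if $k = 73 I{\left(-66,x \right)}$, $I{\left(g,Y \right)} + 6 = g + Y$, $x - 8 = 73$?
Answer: $154694347750$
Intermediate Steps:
$x = 81$ ($x = 8 + 73 = 81$)
$I{\left(g,Y \right)} = -6 + Y + g$ ($I{\left(g,Y \right)} = -6 + \left(g + Y\right) = -6 + \left(Y + g\right) = -6 + Y + g$)
$k = 657$ ($k = 73 \left(-6 + 81 - 66\right) = 73 \cdot 9 = 657$)
$\left(k - 468907\right) \left(\left(-158266 - 147297\right) + 234 \left(-106\right)\right) = \left(657 - 468907\right) \left(\left(-158266 - 147297\right) + 234 \left(-106\right)\right) = - 468250 \left(\left(-158266 - 147297\right) - 24804\right) = - 468250 \left(-305563 - 24804\right) = \left(-468250\right) \left(-330367\right) = 154694347750$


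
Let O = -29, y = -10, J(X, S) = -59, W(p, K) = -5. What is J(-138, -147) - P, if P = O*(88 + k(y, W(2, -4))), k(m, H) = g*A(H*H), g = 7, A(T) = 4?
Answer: 3305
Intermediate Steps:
k(m, H) = 28 (k(m, H) = 7*4 = 28)
P = -3364 (P = -29*(88 + 28) = -29*116 = -3364)
J(-138, -147) - P = -59 - 1*(-3364) = -59 + 3364 = 3305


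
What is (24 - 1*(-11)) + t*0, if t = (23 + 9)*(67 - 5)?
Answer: 35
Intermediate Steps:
t = 1984 (t = 32*62 = 1984)
(24 - 1*(-11)) + t*0 = (24 - 1*(-11)) + 1984*0 = (24 + 11) + 0 = 35 + 0 = 35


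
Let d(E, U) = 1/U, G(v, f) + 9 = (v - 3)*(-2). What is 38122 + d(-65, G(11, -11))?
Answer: 953049/25 ≈ 38122.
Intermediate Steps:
G(v, f) = -3 - 2*v (G(v, f) = -9 + (v - 3)*(-2) = -9 + (-3 + v)*(-2) = -9 + (6 - 2*v) = -3 - 2*v)
38122 + d(-65, G(11, -11)) = 38122 + 1/(-3 - 2*11) = 38122 + 1/(-3 - 22) = 38122 + 1/(-25) = 38122 - 1/25 = 953049/25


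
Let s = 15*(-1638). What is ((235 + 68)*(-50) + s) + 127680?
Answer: 87960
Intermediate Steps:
s = -24570
((235 + 68)*(-50) + s) + 127680 = ((235 + 68)*(-50) - 24570) + 127680 = (303*(-50) - 24570) + 127680 = (-15150 - 24570) + 127680 = -39720 + 127680 = 87960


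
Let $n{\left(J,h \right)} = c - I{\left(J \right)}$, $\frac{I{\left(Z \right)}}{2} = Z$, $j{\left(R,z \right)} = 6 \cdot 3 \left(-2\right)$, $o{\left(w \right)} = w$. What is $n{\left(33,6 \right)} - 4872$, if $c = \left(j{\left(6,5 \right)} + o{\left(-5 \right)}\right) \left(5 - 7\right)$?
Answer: $-4856$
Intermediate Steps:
$j{\left(R,z \right)} = -36$ ($j{\left(R,z \right)} = 18 \left(-2\right) = -36$)
$I{\left(Z \right)} = 2 Z$
$c = 82$ ($c = \left(-36 - 5\right) \left(5 - 7\right) = \left(-41\right) \left(-2\right) = 82$)
$n{\left(J,h \right)} = 82 - 2 J$
$n{\left(33,6 \right)} - 4872 = \left(82 - 66\right) - 4872 = 16 - 4872 = -4856$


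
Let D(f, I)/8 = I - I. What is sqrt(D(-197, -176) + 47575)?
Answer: 5*sqrt(1903) ≈ 218.12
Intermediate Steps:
D(f, I) = 0 (D(f, I) = 8*(I - I) = 8*0 = 0)
sqrt(D(-197, -176) + 47575) = sqrt(0 + 47575) = sqrt(47575) = 5*sqrt(1903)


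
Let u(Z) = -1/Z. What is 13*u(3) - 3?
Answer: -22/3 ≈ -7.3333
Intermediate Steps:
13*u(3) - 3 = 13*(-1/3) - 3 = -13/3 - 3 = -22/3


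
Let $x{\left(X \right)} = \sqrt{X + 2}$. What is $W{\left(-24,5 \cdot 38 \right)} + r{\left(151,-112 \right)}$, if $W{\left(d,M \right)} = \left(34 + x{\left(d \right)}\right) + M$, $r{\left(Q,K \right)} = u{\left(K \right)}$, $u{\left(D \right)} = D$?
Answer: $112 + i \sqrt{22} \approx 112.0 + 4.6904 i$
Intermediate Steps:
$x{\left(X \right)} = \sqrt{2 + X}$
$r{\left(Q,K \right)} = K$
$W{\left(d,M \right)} = 34 + M + \sqrt{2 + d}$ ($W{\left(d,M \right)} = \left(34 + \sqrt{2 + d}\right) + M = 34 + M + \sqrt{2 + d}$)
$W{\left(-24,5 \cdot 38 \right)} + r{\left(151,-112 \right)} = \left(34 + 5 \cdot 38 + \sqrt{2 - 24}\right) - 112 = \left(34 + 190 + \sqrt{-22}\right) - 112 = \left(34 + 190 + i \sqrt{22}\right) - 112 = \left(224 + i \sqrt{22}\right) - 112 = 112 + i \sqrt{22}$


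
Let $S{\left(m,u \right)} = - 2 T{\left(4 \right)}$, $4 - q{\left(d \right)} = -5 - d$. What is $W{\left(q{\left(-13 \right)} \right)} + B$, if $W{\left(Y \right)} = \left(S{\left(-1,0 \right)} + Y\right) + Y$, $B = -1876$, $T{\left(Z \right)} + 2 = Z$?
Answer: $-1888$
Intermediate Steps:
$q{\left(d \right)} = 9 + d$ ($q{\left(d \right)} = 4 - \left(-5 - d\right) = 4 + \left(5 + d\right) = 9 + d$)
$T{\left(Z \right)} = -2 + Z$
$S{\left(m,u \right)} = -4$ ($S{\left(m,u \right)} = - 2 \left(-2 + 4\right) = \left(-2\right) 2 = -4$)
$W{\left(Y \right)} = -4 + 2 Y$ ($W{\left(Y \right)} = \left(-4 + Y\right) + Y = -4 + 2 Y$)
$W{\left(q{\left(-13 \right)} \right)} + B = \left(-4 + 2 \left(9 - 13\right)\right) - 1876 = \left(-4 + 2 \left(-4\right)\right) - 1876 = \left(-4 - 8\right) - 1876 = -12 - 1876 = -1888$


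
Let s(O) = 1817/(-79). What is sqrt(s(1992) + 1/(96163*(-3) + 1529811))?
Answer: I*sqrt(35440245835410)/1241322 ≈ 4.7958*I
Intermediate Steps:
s(O) = -23 (s(O) = 1817*(-1/79) = -23)
sqrt(s(1992) + 1/(96163*(-3) + 1529811)) = sqrt(-23 + 1/(96163*(-3) + 1529811)) = sqrt(-23 + 1/(-288489 + 1529811)) = sqrt(-23 + 1/1241322) = sqrt(-28550405/1241322) = I*sqrt(35440245835410)/1241322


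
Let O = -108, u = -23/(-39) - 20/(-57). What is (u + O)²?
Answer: 6293407561/549081 ≈ 11462.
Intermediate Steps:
u = 697/741 (u = -23*(-1/39) - 20*(-1/57) = 23/39 + 20/57 = 697/741 ≈ 0.94062)
(u + O)² = (697/741 - 108)² = (-79331/741)² = 6293407561/549081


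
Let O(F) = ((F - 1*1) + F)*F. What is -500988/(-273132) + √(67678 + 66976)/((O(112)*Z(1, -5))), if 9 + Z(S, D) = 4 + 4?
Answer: 41749/22761 - √134654/24976 ≈ 1.8195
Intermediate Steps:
Z(S, D) = -1 (Z(S, D) = -9 + (4 + 4) = -9 + 8 = -1)
O(F) = F*(-1 + 2*F) (O(F) = ((F - 1) + F)*F = ((-1 + F) + F)*F = (-1 + 2*F)*F = F*(-1 + 2*F))
-500988/(-273132) + √(67678 + 66976)/((O(112)*Z(1, -5))) = -500988/(-273132) + √(67678 + 66976)/(((112*(-1 + 2*112))*(-1))) = -500988*(-1/273132) + √134654/(((112*(-1 + 224))*(-1))) = 41749/22761 + √134654/(((112*223)*(-1))) = 41749/22761 + √134654/((24976*(-1))) = 41749/22761 + √134654/(-24976) = 41749/22761 + √134654*(-1/24976) = 41749/22761 - √134654/24976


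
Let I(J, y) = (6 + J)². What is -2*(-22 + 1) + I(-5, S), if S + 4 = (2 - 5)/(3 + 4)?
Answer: 43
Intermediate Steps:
S = -31/7 (S = -4 + (2 - 5)/(3 + 4) = -4 - 3/7 = -31/7 ≈ -4.4286)
-2*(-22 + 1) + I(-5, S) = -2*(-22 + 1) + (6 - 5)² = -2*(-21) + 1² = 42 + 1 = 43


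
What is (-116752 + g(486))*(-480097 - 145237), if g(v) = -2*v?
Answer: 73616819816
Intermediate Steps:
(-116752 + g(486))*(-480097 - 145237) = (-116752 - 2*486)*(-480097 - 145237) = (-116752 - 972)*(-625334) = -117724*(-625334) = 73616819816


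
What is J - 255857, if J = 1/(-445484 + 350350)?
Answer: -24340699839/95134 ≈ -2.5586e+5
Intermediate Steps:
J = -1/95134 (J = 1/(-95134) = -1/95134 ≈ -1.0511e-5)
J - 255857 = -1/95134 - 255857 = -24340699839/95134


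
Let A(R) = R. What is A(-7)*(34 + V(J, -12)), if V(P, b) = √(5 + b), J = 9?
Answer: -238 - 7*I*√7 ≈ -238.0 - 18.52*I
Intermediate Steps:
A(-7)*(34 + V(J, -12)) = -7*(34 + √(5 - 12)) = -7*(34 + √(-7)) = -7*(34 + I*√7) = -238 - 7*I*√7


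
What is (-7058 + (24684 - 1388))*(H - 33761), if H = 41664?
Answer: 128328914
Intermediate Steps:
(-7058 + (24684 - 1388))*(H - 33761) = (-7058 + (24684 - 1388))*(41664 - 33761) = (-7058 + 23296)*7903 = 16238*7903 = 128328914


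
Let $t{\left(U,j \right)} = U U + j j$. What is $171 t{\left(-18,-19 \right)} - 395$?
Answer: $116740$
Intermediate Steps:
$t{\left(U,j \right)} = U^{2} + j^{2}$
$171 t{\left(-18,-19 \right)} - 395 = 171 \left(\left(-18\right)^{2} + \left(-19\right)^{2}\right) - 395 = 171 \left(324 + 361\right) - 395 = 171 \cdot 685 - 395 = 117135 - 395 = 116740$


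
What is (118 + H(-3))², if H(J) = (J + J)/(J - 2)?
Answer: 355216/25 ≈ 14209.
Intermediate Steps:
H(J) = 2*J/(-2 + J) (H(J) = (2*J)/(-2 + J) = 2*J/(-2 + J))
(118 + H(-3))² = (118 + 2*(-3)/(-2 - 3))² = (118 + 2*(-3)/(-5))² = (118 + 2*(-3)*(-⅕))² = (118 + 6/5)² = (596/5)² = 355216/25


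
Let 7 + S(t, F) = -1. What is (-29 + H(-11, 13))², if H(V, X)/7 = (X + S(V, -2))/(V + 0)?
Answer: 125316/121 ≈ 1035.7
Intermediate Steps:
S(t, F) = -8 (S(t, F) = -7 - 1 = -8)
H(V, X) = 7*(-8 + X)/V (H(V, X) = 7*((X - 8)/(V + 0)) = 7*((-8 + X)/V) = 7*(-8 + X)/V)
(-29 + H(-11, 13))² = (-29 + 7*(-8 + 13)/(-11))² = (-29 + 7*(-1/11)*5)² = (-29 - 35/11)² = (-354/11)² = 125316/121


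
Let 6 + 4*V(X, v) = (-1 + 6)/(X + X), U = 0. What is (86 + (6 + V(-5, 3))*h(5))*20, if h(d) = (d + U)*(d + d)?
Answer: 6095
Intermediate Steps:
h(d) = 2*d² (h(d) = (d + 0)*(d + d) = d*(2*d) = 2*d²)
V(X, v) = -3/2 + 5/(8*X) (V(X, v) = -3/2 + ((-1 + 6)/(X + X))/4 = -3/2 + (5/((2*X)))/4 = -3/2 + (5*(1/(2*X)))/4 = -3/2 + (5/(2*X))/4 = -3/2 + 5/(8*X))
(86 + (6 + V(-5, 3))*h(5))*20 = (86 + (6 + (⅛)*(5 - 12*(-5))/(-5))*(2*5²))*20 = (86 + (6 + (⅛)*(-⅕)*(5 + 60))*(2*25))*20 = (86 + (6 + (⅛)*(-⅕)*65)*50)*20 = (86 + (6 - 13/8)*50)*20 = (86 + (35/8)*50)*20 = (86 + 875/4)*20 = (1219/4)*20 = 6095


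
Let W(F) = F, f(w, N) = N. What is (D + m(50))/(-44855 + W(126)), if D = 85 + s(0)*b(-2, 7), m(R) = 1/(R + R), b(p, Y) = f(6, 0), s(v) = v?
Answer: -8501/4472900 ≈ -0.0019006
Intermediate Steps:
b(p, Y) = 0
m(R) = 1/(2*R)
D = 85 (D = 85 + 0*0 = 85 + 0 = 85)
(D + m(50))/(-44855 + W(126)) = (85 + (1/2)/50)/(-44855 + 126) = (85 + (1/2)*(1/50))/(-44729) = (85 + 1/100)*(-1/44729) = (8501/100)*(-1/44729) = -8501/4472900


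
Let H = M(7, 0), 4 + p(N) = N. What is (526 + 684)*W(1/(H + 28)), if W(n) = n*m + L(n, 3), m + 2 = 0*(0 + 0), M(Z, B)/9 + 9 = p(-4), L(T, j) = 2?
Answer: 60984/25 ≈ 2439.4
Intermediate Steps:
p(N) = -4 + N
M(Z, B) = -153 (M(Z, B) = -81 + 9*(-4 - 4) = -81 + 9*(-8) = -81 - 72 = -153)
H = -153
m = -2 (m = -2 + 0*(0 + 0) = -2 + 0*0 = -2 + 0 = -2)
W(n) = 2 - 2*n (W(n) = n*(-2) + 2 = -2*n + 2 = 2 - 2*n)
(526 + 684)*W(1/(H + 28)) = (526 + 684)*(2 - 2/(-153 + 28)) = 1210*(2 - 2/(-125)) = 1210*(2 - 2*(-1/125)) = 1210*(2 + 2/125) = 1210*(252/125) = 60984/25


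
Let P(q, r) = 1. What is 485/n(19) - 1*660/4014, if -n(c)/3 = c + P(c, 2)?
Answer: -7357/892 ≈ -8.2478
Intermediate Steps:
n(c) = -3 - 3*c (n(c) = -3*(c + 1) = -3*(1 + c) = -3 - 3*c)
485/n(19) - 1*660/4014 = 485/(-3 - 3*19) - 1*660/4014 = 485/(-3 - 57) - 660*1/4014 = 485/(-60) - 110/669 = 485*(-1/60) - 110/669 = -97/12 - 110/669 = -7357/892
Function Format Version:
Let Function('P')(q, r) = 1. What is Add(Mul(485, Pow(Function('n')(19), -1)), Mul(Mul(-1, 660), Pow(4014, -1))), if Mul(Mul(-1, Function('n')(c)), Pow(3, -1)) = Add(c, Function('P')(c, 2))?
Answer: Rational(-7357, 892) ≈ -8.2478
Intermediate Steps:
Function('n')(c) = Add(-3, Mul(-3, c)) (Function('n')(c) = Mul(-3, Add(c, 1)) = Mul(-3, Add(1, c)) = Add(-3, Mul(-3, c)))
Add(Mul(485, Pow(Function('n')(19), -1)), Mul(Mul(-1, 660), Pow(4014, -1))) = Add(Mul(485, Pow(Add(-3, Mul(-3, 19)), -1)), Mul(Mul(-1, 660), Pow(4014, -1))) = Add(Mul(485, Pow(Add(-3, -57), -1)), Mul(-660, Rational(1, 4014))) = Add(Mul(485, Pow(-60, -1)), Rational(-110, 669)) = Add(Mul(485, Rational(-1, 60)), Rational(-110, 669)) = Add(Rational(-97, 12), Rational(-110, 669)) = Rational(-7357, 892)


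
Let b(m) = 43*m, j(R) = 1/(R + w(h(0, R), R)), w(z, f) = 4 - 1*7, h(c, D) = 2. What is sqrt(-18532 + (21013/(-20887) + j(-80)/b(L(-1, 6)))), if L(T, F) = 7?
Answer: I*sqrt(5046463976622951753598)/521819921 ≈ 136.14*I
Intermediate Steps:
w(z, f) = -3 (w(z, f) = 4 - 7 = -3)
j(R) = 1/(-3 + R) (j(R) = 1/(R - 3) = 1/(-3 + R))
sqrt(-18532 + (21013/(-20887) + j(-80)/b(L(-1, 6)))) = sqrt(-18532 + (21013/(-20887) + 1/((-3 - 80)*((43*7))))) = sqrt(-18532 + (21013*(-1/20887) + 1/(-83*301))) = sqrt(-18532 + (-21013/20887 - 1/83*1/301)) = sqrt(-18532 + (-21013/20887 - 1/24983)) = sqrt(-18532 - 524988666/521819921) = sqrt(-9670891764638/521819921) = I*sqrt(5046463976622951753598)/521819921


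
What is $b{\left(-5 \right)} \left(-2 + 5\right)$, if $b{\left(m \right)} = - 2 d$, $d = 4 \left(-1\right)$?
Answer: $24$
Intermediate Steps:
$d = -4$
$b{\left(m \right)} = 8$ ($b{\left(m \right)} = \left(-2\right) \left(-4\right) = 8$)
$b{\left(-5 \right)} \left(-2 + 5\right) = 8 \left(-2 + 5\right) = 8 \cdot 3 = 24$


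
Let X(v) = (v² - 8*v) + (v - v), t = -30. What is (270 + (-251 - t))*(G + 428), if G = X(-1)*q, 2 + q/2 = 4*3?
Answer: 29792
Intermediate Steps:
X(v) = v² - 8*v (X(v) = (v² - 8*v) + 0 = v² - 8*v)
q = 20 (q = -4 + 2*(4*3) = -4 + 2*12 = -4 + 24 = 20)
G = 180 (G = -(-8 - 1)*20 = -1*(-9)*20 = 9*20 = 180)
(270 + (-251 - t))*(G + 428) = (270 + (-251 - 1*(-30)))*(180 + 428) = (270 + (-251 + 30))*608 = (270 - 221)*608 = 49*608 = 29792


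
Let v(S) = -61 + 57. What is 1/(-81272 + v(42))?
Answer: -1/81276 ≈ -1.2304e-5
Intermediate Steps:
v(S) = -4
1/(-81272 + v(42)) = 1/(-81272 - 4) = 1/(-81276) = -1/81276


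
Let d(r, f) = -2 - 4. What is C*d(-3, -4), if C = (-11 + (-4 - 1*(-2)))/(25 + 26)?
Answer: 26/17 ≈ 1.5294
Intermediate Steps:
d(r, f) = -6
C = -13/51 (C = (-11 + (-4 + 2))/51 = (-11 - 2)*(1/51) = -13*1/51 = -13/51 ≈ -0.25490)
C*d(-3, -4) = -13/51*(-6) = 26/17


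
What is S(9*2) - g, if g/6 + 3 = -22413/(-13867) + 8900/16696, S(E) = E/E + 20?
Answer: 755458920/28940429 ≈ 26.104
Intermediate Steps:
S(E) = 21 (S(E) = 1 + 20 = 21)
g = -147709911/28940429 (g = -18 + 6*(-22413/(-13867) + 8900/16696) = -18 + 6*(-22413*(-1/13867) + 8900*(1/16696)) = -18 + 6*(22413/13867 + 2225/4174) = -18 + 6*(124405937/57880858) = -18 + 373217811/28940429 = -147709911/28940429 ≈ -5.1039)
S(9*2) - g = 21 - 1*(-147709911/28940429) = 21 + 147709911/28940429 = 755458920/28940429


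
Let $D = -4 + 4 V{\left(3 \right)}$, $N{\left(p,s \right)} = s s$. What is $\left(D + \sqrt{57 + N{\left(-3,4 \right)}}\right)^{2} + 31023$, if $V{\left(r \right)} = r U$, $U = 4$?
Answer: $33032 + 88 \sqrt{73} \approx 33784.0$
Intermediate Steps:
$V{\left(r \right)} = 4 r$ ($V{\left(r \right)} = r 4 = 4 r$)
$N{\left(p,s \right)} = s^{2}$
$D = 44$ ($D = -4 + 4 \cdot 4 \cdot 3 = -4 + 4 \cdot 12 = -4 + 48 = 44$)
$\left(D + \sqrt{57 + N{\left(-3,4 \right)}}\right)^{2} + 31023 = \left(44 + \sqrt{57 + 4^{2}}\right)^{2} + 31023 = \left(44 + \sqrt{57 + 16}\right)^{2} + 31023 = \left(44 + \sqrt{73}\right)^{2} + 31023 = 31023 + \left(44 + \sqrt{73}\right)^{2}$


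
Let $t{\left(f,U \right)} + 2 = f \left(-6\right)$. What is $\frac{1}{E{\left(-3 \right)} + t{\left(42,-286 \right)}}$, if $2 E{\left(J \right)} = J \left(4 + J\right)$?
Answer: $- \frac{2}{511} \approx -0.0039139$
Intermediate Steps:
$t{\left(f,U \right)} = -2 - 6 f$ ($t{\left(f,U \right)} = -2 + f \left(-6\right) = -2 - 6 f$)
$E{\left(J \right)} = \frac{J \left(4 + J\right)}{2}$
$\frac{1}{E{\left(-3 \right)} + t{\left(42,-286 \right)}} = \frac{1}{\frac{1}{2} \left(-3\right) \left(4 - 3\right) - 254} = \frac{1}{\frac{1}{2} \left(-3\right) 1 - 254} = \frac{1}{- \frac{3}{2} - 254} = \frac{1}{- \frac{511}{2}} = - \frac{2}{511}$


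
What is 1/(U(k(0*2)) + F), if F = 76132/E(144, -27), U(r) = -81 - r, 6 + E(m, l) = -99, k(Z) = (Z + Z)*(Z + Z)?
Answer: -15/12091 ≈ -0.0012406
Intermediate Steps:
k(Z) = 4*Z² (k(Z) = (2*Z)*(2*Z) = 4*Z²)
E(m, l) = -105 (E(m, l) = -6 - 99 = -105)
F = -10876/15 (F = 76132/(-105) = 76132*(-1/105) = -10876/15 ≈ -725.07)
1/(U(k(0*2)) + F) = 1/((-81 - 4*(0*2)²) - 10876/15) = 1/((-81 - 4*0²) - 10876/15) = 1/((-81 - 4*0) - 10876/15) = 1/((-81 - 1*0) - 10876/15) = 1/((-81 + 0) - 10876/15) = 1/(-81 - 10876/15) = 1/(-12091/15) = -15/12091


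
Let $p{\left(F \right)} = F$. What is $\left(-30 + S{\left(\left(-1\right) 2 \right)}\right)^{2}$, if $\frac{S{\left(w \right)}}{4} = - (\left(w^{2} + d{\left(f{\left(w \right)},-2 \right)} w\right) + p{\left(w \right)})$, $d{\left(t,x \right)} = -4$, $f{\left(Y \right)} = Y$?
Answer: $4900$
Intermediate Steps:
$S{\left(w \right)} = - 4 w^{2} + 12 w$ ($S{\left(w \right)} = 4 \left(- (\left(w^{2} - 4 w\right) + w)\right) = 4 \left(- (w^{2} - 3 w)\right) = 4 \left(- w^{2} + 3 w\right) = - 4 w^{2} + 12 w$)
$\left(-30 + S{\left(\left(-1\right) 2 \right)}\right)^{2} = \left(-30 + 4 \left(\left(-1\right) 2\right) \left(3 - \left(-1\right) 2\right)\right)^{2} = \left(-30 + 4 \left(-2\right) \left(3 - -2\right)\right)^{2} = \left(-30 + 4 \left(-2\right) \left(3 + 2\right)\right)^{2} = \left(-30 + 4 \left(-2\right) 5\right)^{2} = \left(-30 - 40\right)^{2} = \left(-70\right)^{2} = 4900$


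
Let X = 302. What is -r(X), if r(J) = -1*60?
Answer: 60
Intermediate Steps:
r(J) = -60
-r(X) = -1*(-60) = 60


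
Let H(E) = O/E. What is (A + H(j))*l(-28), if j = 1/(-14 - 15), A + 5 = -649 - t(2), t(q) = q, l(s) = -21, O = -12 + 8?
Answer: 11340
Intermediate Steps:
O = -4
A = -656 (A = -5 + (-649 - 1*2) = -5 + (-649 - 2) = -5 - 651 = -656)
j = -1/29 (j = 1/(-29) = -1/29 ≈ -0.034483)
H(E) = -4/E
(A + H(j))*l(-28) = (-656 - 4/(-1/29))*(-21) = (-656 - 4*(-29))*(-21) = (-656 + 116)*(-21) = -540*(-21) = 11340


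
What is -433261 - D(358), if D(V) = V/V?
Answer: -433262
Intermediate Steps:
D(V) = 1
-433261 - D(358) = -433261 - 1*1 = -433261 - 1 = -433262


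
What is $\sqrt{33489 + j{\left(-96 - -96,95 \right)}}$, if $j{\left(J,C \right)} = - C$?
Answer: $\sqrt{33394} \approx 182.74$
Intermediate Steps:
$\sqrt{33489 + j{\left(-96 - -96,95 \right)}} = \sqrt{33489 - 95} = \sqrt{33394}$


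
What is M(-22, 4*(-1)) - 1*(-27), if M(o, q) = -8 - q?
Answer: 23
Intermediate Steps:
M(-22, 4*(-1)) - 1*(-27) = (-8 - 4*(-1)) - 1*(-27) = (-8 - 1*(-4)) + 27 = (-8 + 4) + 27 = -4 + 27 = 23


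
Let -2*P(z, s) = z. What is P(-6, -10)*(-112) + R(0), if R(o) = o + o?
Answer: -336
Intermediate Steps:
P(z, s) = -z/2
R(o) = 2*o
P(-6, -10)*(-112) + R(0) = -½*(-6)*(-112) + 2*0 = 3*(-112) + 0 = -336 + 0 = -336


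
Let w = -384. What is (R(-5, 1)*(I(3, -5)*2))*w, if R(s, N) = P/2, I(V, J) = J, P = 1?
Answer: 1920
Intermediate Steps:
R(s, N) = ½ (R(s, N) = 1/2 = 1*(½) = ½)
(R(-5, 1)*(I(3, -5)*2))*w = ((-5*2)/2)*(-384) = ((½)*(-10))*(-384) = -5*(-384) = 1920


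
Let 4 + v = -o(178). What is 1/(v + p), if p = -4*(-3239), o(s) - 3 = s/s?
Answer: 1/12948 ≈ 7.7232e-5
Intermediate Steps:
o(s) = 4 (o(s) = 3 + s/s = 3 + 1 = 4)
v = -8 (v = -4 - 1*4 = -4 - 4 = -8)
p = 12956
1/(v + p) = 1/(-8 + 12956) = 1/12948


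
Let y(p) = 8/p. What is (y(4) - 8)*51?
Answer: -306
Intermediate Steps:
(y(4) - 8)*51 = (8/4 - 8)*51 = (8*(1/4) - 8)*51 = (2 - 8)*51 = -6*51 = -306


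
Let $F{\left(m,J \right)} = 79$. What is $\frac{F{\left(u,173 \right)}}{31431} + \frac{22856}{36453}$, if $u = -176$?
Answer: $\frac{80140747}{127306027} \approx 0.62951$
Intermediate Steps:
$\frac{F{\left(u,173 \right)}}{31431} + \frac{22856}{36453} = \frac{79}{31431} + \frac{22856}{36453} = \frac{80140747}{127306027}$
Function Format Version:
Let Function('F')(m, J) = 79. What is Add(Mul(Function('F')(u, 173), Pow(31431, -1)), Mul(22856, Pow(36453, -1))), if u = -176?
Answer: Rational(80140747, 127306027) ≈ 0.62951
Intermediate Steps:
Add(Mul(Function('F')(u, 173), Pow(31431, -1)), Mul(22856, Pow(36453, -1))) = Add(Mul(79, Pow(31431, -1)), Mul(22856, Pow(36453, -1))) = Add(Mul(79, Rational(1, 31431)), Mul(22856, Rational(1, 36453))) = Add(Rational(79, 31431), Rational(22856, 36453)) = Rational(80140747, 127306027)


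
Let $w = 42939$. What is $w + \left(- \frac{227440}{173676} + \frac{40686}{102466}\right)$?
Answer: $\frac{95515158502090}{2224485627} \approx 42938.0$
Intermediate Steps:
$w + \left(- \frac{227440}{173676} + \frac{40686}{102466}\right) = 42939 + \left(- \frac{227440}{173676} + \frac{40686}{102466}\right) = 42939 + \left(\left(-227440\right) \frac{1}{173676} + 40686 \cdot \frac{1}{102466}\right) = 42939 + \left(- \frac{56860}{43419} + \frac{20343}{51233}\right) = 42939 - \frac{2029835663}{2224485627} = \frac{95515158502090}{2224485627}$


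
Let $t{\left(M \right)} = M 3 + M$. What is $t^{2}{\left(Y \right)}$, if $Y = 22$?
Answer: $7744$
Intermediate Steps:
$t{\left(M \right)} = 4 M$ ($t{\left(M \right)} = 3 M + M = 4 M$)
$t^{2}{\left(Y \right)} = \left(4 \cdot 22\right)^{2} = 88^{2} = 7744$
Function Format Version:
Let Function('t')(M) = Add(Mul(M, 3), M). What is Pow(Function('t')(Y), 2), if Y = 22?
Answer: 7744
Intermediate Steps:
Function('t')(M) = Mul(4, M) (Function('t')(M) = Add(Mul(3, M), M) = Mul(4, M))
Pow(Function('t')(Y), 2) = Pow(Mul(4, 22), 2) = Pow(88, 2) = 7744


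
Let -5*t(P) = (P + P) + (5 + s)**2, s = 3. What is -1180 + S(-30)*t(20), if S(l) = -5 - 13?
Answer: -4028/5 ≈ -805.60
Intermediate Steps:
S(l) = -18
t(P) = -64/5 - 2*P/5 (t(P) = -((P + P) + (5 + 3)**2)/5 = -(2*P + 8**2)/5 = -(2*P + 64)/5 = -(64 + 2*P)/5 = -64/5 - 2*P/5)
-1180 + S(-30)*t(20) = -1180 - 18*(-64/5 - 2/5*20) = -1180 - 18*(-64/5 - 8) = -1180 - 18*(-104/5) = -1180 + 1872/5 = -4028/5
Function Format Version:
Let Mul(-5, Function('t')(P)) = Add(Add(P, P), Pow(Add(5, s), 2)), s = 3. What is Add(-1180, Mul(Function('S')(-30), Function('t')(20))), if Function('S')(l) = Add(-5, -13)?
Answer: Rational(-4028, 5) ≈ -805.60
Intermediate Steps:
Function('S')(l) = -18
Function('t')(P) = Add(Rational(-64, 5), Mul(Rational(-2, 5), P)) (Function('t')(P) = Mul(Rational(-1, 5), Add(Add(P, P), Pow(Add(5, 3), 2))) = Mul(Rational(-1, 5), Add(Mul(2, P), Pow(8, 2))) = Mul(Rational(-1, 5), Add(Mul(2, P), 64)) = Mul(Rational(-1, 5), Add(64, Mul(2, P))) = Add(Rational(-64, 5), Mul(Rational(-2, 5), P)))
Add(-1180, Mul(Function('S')(-30), Function('t')(20))) = Add(-1180, Mul(-18, Add(Rational(-64, 5), Mul(Rational(-2, 5), 20)))) = Add(-1180, Mul(-18, Add(Rational(-64, 5), -8))) = Add(-1180, Mul(-18, Rational(-104, 5))) = Add(-1180, Rational(1872, 5)) = Rational(-4028, 5)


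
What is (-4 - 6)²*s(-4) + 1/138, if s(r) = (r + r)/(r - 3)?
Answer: 110407/966 ≈ 114.29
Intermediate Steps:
s(r) = 2*r/(-3 + r) (s(r) = (2*r)/(-3 + r) = 2*r/(-3 + r))
(-4 - 6)²*s(-4) + 1/138 = (-4 - 6)²*(2*(-4)/(-3 - 4)) + 1/138 = (-10)²*(2*(-4)/(-7)) + 1/138 = 100*(2*(-4)*(-⅐)) + 1/138 = 100*(8/7) + 1/138 = 800/7 + 1/138 = 110407/966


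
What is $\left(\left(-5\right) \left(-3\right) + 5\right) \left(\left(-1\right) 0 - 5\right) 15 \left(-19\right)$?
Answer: $28500$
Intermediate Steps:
$\left(\left(-5\right) \left(-3\right) + 5\right) \left(\left(-1\right) 0 - 5\right) 15 \left(-19\right) = \left(15 + 5\right) \left(0 - 5\right) 15 \left(-19\right) = 20 \left(-5\right) 15 \left(-19\right) = \left(-100\right) 15 \left(-19\right) = \left(-1500\right) \left(-19\right) = 28500$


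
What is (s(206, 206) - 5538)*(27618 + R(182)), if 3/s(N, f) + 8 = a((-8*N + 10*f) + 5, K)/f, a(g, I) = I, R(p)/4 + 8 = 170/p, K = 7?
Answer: -7606042561672/49777 ≈ -1.5280e+8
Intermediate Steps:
R(p) = -32 + 680/p (R(p) = -32 + 4*(170/p) = -32 + 680/p)
s(N, f) = 3/(-8 + 7/f)
(s(206, 206) - 5538)*(27618 + R(182)) = (-3*206/(-7 + 8*206) - 5538)*(27618 + (-32 + 680/182)) = (-3*206/(-7 + 1648) - 5538)*(27618 + (-32 + 680*(1/182))) = (-3*206/1641 - 5538)*(27618 + (-32 + 340/91)) = (-3*206*1/1641 - 5538)*(27618 - 2572/91) = (-206/547 - 5538)*(2510666/91) = -3029492/547*2510666/91 = -7606042561672/49777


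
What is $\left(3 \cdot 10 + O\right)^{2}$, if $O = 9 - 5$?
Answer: $1156$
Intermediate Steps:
$O = 4$ ($O = 9 - 5 = 4$)
$\left(3 \cdot 10 + O\right)^{2} = \left(3 \cdot 10 + 4\right)^{2} = \left(30 + 4\right)^{2} = 34^{2} = 1156$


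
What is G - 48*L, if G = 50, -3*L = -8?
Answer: -78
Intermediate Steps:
L = 8/3 (L = -⅓*(-8) = 8/3 ≈ 2.6667)
G - 48*L = 50 - 48*8/3 = 50 - 128 = -78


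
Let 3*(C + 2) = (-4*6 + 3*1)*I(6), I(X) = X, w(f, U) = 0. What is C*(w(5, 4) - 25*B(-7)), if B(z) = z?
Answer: -7700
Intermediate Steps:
C = -44 (C = -2 + ((-4*6 + 3*1)*6)/3 = -2 + ((-24 + 3)*6)/3 = -2 + (-21*6)/3 = -2 + (⅓)*(-126) = -2 - 42 = -44)
C*(w(5, 4) - 25*B(-7)) = -44*(0 - 25*(-7)) = -44*(0 + 175) = -44*175 = -7700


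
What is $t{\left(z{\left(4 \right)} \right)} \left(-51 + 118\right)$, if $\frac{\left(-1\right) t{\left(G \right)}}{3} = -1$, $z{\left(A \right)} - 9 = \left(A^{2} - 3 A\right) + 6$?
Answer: $201$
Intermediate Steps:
$z{\left(A \right)} = 15 + A^{2} - 3 A$ ($z{\left(A \right)} = 9 + \left(\left(A^{2} - 3 A\right) + 6\right) = 9 + \left(6 + A^{2} - 3 A\right) = 15 + A^{2} - 3 A$)
$t{\left(G \right)} = 3$ ($t{\left(G \right)} = \left(-3\right) \left(-1\right) = 3$)
$t{\left(z{\left(4 \right)} \right)} \left(-51 + 118\right) = 3 \left(-51 + 118\right) = 3 \cdot 67 = 201$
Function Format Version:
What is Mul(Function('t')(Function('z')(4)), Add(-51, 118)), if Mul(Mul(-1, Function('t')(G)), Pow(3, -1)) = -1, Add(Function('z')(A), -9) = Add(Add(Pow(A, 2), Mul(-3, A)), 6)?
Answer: 201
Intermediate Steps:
Function('z')(A) = Add(15, Pow(A, 2), Mul(-3, A)) (Function('z')(A) = Add(9, Add(Add(Pow(A, 2), Mul(-3, A)), 6)) = Add(9, Add(6, Pow(A, 2), Mul(-3, A))) = Add(15, Pow(A, 2), Mul(-3, A)))
Function('t')(G) = 3 (Function('t')(G) = Mul(-3, -1) = 3)
Mul(Function('t')(Function('z')(4)), Add(-51, 118)) = Mul(3, Add(-51, 118)) = Mul(3, 67) = 201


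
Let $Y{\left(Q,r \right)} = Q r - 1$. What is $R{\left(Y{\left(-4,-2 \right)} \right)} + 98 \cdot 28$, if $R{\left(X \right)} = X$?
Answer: $2751$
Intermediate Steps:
$Y{\left(Q,r \right)} = -1 + Q r$ ($Y{\left(Q,r \right)} = Q r - 1 = -1 + Q r$)
$R{\left(Y{\left(-4,-2 \right)} \right)} + 98 \cdot 28 = \left(-1 - -8\right) + 98 \cdot 28 = \left(-1 + 8\right) + 2744 = 7 + 2744 = 2751$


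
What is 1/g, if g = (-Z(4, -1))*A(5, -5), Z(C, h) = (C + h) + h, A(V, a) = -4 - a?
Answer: -½ ≈ -0.50000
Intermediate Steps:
Z(C, h) = C + 2*h
g = -2 (g = (-(4 + 2*(-1)))*(-4 - 1*(-5)) = (-(4 - 2))*(-4 + 5) = -1*2*1 = -2*1 = -2)
1/g = 1/(-2) = -½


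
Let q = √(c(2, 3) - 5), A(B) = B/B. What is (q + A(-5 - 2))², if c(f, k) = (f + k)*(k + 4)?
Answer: (1 + √30)² ≈ 41.954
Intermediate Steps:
c(f, k) = (4 + k)*(f + k) (c(f, k) = (f + k)*(4 + k) = (4 + k)*(f + k))
A(B) = 1
q = √30 (q = √((3² + 4*2 + 4*3 + 2*3) - 5) = √((9 + 8 + 12 + 6) - 5) = √(35 - 5) = √30 ≈ 5.4772)
(q + A(-5 - 2))² = (√30 + 1)² = (1 + √30)²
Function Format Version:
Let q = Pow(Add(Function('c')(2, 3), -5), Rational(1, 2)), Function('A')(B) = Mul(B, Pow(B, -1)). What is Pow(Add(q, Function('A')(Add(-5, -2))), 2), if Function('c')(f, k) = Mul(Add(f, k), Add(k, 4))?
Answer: Pow(Add(1, Pow(30, Rational(1, 2))), 2) ≈ 41.954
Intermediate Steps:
Function('c')(f, k) = Mul(Add(4, k), Add(f, k)) (Function('c')(f, k) = Mul(Add(f, k), Add(4, k)) = Mul(Add(4, k), Add(f, k)))
Function('A')(B) = 1
q = Pow(30, Rational(1, 2)) (q = Pow(Add(Add(Pow(3, 2), Mul(4, 2), Mul(4, 3), Mul(2, 3)), -5), Rational(1, 2)) = Pow(Add(Add(9, 8, 12, 6), -5), Rational(1, 2)) = Pow(Add(35, -5), Rational(1, 2)) = Pow(30, Rational(1, 2)) ≈ 5.4772)
Pow(Add(q, Function('A')(Add(-5, -2))), 2) = Pow(Add(Pow(30, Rational(1, 2)), 1), 2) = Pow(Add(1, Pow(30, Rational(1, 2))), 2)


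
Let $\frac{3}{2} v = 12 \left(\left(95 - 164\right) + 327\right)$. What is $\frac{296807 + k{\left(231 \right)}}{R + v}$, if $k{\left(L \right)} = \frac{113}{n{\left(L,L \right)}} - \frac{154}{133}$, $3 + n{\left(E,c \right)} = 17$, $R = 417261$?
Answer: $\frac{78952501}{111540450} \approx 0.70784$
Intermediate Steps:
$n{\left(E,c \right)} = 14$ ($n{\left(E,c \right)} = -3 + 17 = 14$)
$v = 2064$ ($v = \frac{2 \cdot 12 \left(\left(95 - 164\right) + 327\right)}{3} = \frac{2 \cdot 12 \left(-69 + 327\right)}{3} = \frac{2 \cdot 12 \cdot 258}{3} = \frac{2}{3} \cdot 3096 = 2064$)
$k{\left(L \right)} = \frac{1839}{266}$ ($k{\left(L \right)} = \frac{113}{14} - \frac{154}{133} = 113 \cdot \frac{1}{14} - \frac{22}{19} = \frac{113}{14} - \frac{22}{19} = \frac{1839}{266}$)
$\frac{296807 + k{\left(231 \right)}}{R + v} = \frac{296807 + \frac{1839}{266}}{417261 + 2064} = \frac{78952501}{266 \cdot 419325} = \frac{78952501}{266} \cdot \frac{1}{419325} = \frac{78952501}{111540450}$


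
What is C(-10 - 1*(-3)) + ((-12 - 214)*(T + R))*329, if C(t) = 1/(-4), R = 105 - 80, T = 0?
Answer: -7435401/4 ≈ -1.8589e+6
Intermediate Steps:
R = 25
C(t) = -1/4
C(-10 - 1*(-3)) + ((-12 - 214)*(T + R))*329 = -1/4 + ((-12 - 214)*(0 + 25))*329 = -1/4 - 226*25*329 = -1/4 - 5650*329 = -1/4 - 1858850 = -7435401/4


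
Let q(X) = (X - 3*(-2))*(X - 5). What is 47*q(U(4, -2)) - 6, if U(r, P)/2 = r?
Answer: 1968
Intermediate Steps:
U(r, P) = 2*r
q(X) = (-5 + X)*(6 + X) (q(X) = (X + 6)*(-5 + X) = (6 + X)*(-5 + X) = (-5 + X)*(6 + X))
47*q(U(4, -2)) - 6 = 47*(-30 + 2*4 + (2*4)²) - 6 = 47*(-30 + 8 + 8²) - 6 = 47*(-30 + 8 + 64) - 6 = 47*42 - 6 = 1974 - 6 = 1968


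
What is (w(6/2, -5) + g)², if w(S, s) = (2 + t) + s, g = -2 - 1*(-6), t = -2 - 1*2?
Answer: 9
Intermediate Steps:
t = -4 (t = -2 - 2 = -4)
g = 4 (g = -2 + 6 = 4)
w(S, s) = -2 + s (w(S, s) = (2 - 4) + s = -2 + s)
(w(6/2, -5) + g)² = ((-2 - 5) + 4)² = (-7 + 4)² = (-3)² = 9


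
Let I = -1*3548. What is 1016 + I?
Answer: -2532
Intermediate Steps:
I = -3548
1016 + I = 1016 - 3548 = -2532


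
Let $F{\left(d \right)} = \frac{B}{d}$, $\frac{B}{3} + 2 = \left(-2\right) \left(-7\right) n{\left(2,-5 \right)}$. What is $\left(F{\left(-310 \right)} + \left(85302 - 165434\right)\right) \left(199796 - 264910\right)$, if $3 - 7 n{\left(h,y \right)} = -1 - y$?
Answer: $\frac{808745441756}{155} \approx 5.2177 \cdot 10^{9}$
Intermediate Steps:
$n{\left(h,y \right)} = \frac{4}{7} + \frac{y}{7}$ ($n{\left(h,y \right)} = \frac{3}{7} - \frac{-1 - y}{7} = \frac{3}{7} + \left(\frac{1}{7} + \frac{y}{7}\right) = \frac{4}{7} + \frac{y}{7}$)
$B = -12$ ($B = -6 + 3 \left(-2\right) \left(-7\right) \left(\frac{4}{7} + \frac{1}{7} \left(-5\right)\right) = -6 + 3 \cdot 14 \left(\frac{4}{7} - \frac{5}{7}\right) = -6 + 3 \cdot 14 \left(- \frac{1}{7}\right) = -6 + 3 \left(-2\right) = -6 - 6 = -12$)
$F{\left(d \right)} = - \frac{12}{d}$
$\left(F{\left(-310 \right)} + \left(85302 - 165434\right)\right) \left(199796 - 264910\right) = \left(- \frac{12}{-310} + \left(85302 - 165434\right)\right) \left(199796 - 264910\right) = \left(\left(-12\right) \left(- \frac{1}{310}\right) + \left(85302 - 165434\right)\right) \left(-65114\right) = \left(\frac{6}{155} + \left(85302 - 165434\right)\right) \left(-65114\right) = \left(\frac{6}{155} - 80132\right) \left(-65114\right) = \left(- \frac{12420454}{155}\right) \left(-65114\right) = \frac{808745441756}{155}$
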